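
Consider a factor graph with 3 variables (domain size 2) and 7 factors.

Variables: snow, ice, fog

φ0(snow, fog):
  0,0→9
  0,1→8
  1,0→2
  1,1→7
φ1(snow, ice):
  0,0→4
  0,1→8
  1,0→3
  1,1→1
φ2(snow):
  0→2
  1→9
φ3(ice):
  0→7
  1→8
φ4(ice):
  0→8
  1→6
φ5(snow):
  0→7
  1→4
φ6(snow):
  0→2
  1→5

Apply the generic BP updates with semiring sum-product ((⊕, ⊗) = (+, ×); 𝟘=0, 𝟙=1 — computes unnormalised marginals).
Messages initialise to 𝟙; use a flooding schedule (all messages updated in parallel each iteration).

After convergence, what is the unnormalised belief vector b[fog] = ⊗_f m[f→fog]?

b[fog] = [230976, 408352]

init: all messages = 𝟙 over 2 values
r1 m[φ0→snow] = [17, 9]
r1 m[φ0→fog] = [11, 15]
r1 m[φ1→snow] = [12, 4]
r1 m[φ1→ice] = [7, 9]
r1 m[φ2→snow] = [2, 9]
r1 m[φ3→ice] = [7, 8]
r1 m[φ4→ice] = [8, 6]
r1 m[φ5→snow] = [7, 4]
r1 m[φ6→snow] = [2, 5]
r1 m[snow→φ0] = [1, 1]
r1 m[snow→φ1] = [1, 1]
r1 m[snow→φ2] = [1, 1]
r1 m[snow→φ5] = [1, 1]
r1 m[snow→φ6] = [1, 1]
r1 m[ice→φ1] = [1, 1]
r1 m[ice→φ3] = [1, 1]
r1 m[ice→φ4] = [1, 1]
r1 m[fog→φ0] = [1, 1]
r2 m[φ0→snow] = [17, 9]
r2 m[φ0→fog] = [11, 15]
r2 m[φ1→snow] = [12, 4]
r2 m[φ1→ice] = [7, 9]
r2 m[φ2→snow] = [2, 9]
r2 m[φ3→ice] = [7, 8]
r2 m[φ4→ice] = [8, 6]
r2 m[φ5→snow] = [7, 4]
r2 m[φ6→snow] = [2, 5]
r2 m[snow→φ0] = [336, 720]
r2 m[snow→φ1] = [476, 1620]
r2 m[snow→φ2] = [2856, 720]
r2 m[snow→φ5] = [816, 1620]
r2 m[snow→φ6] = [2856, 1296]
r2 m[ice→φ1] = [56, 48]
r2 m[ice→φ3] = [56, 54]
r2 m[ice→φ4] = [49, 72]
r2 m[fog→φ0] = [1, 1]
r3 m[φ0→snow] = [17, 9]
r3 m[φ0→fog] = [4464, 7728]
r3 m[φ1→snow] = [608, 216]
r3 m[φ1→ice] = [6764, 5428]
r3 m[φ2→snow] = [2, 9]
r3 m[φ3→ice] = [7, 8]
r3 m[φ4→ice] = [8, 6]
r3 m[φ5→snow] = [7, 4]
r3 m[φ6→snow] = [2, 5]
r3 m[snow→φ0] = [336, 720]
r3 m[snow→φ1] = [476, 1620]
r3 m[snow→φ2] = [2856, 720]
r3 m[snow→φ5] = [816, 1620]
r3 m[snow→φ6] = [2856, 1296]
r3 m[ice→φ1] = [56, 48]
r3 m[ice→φ3] = [56, 54]
r3 m[ice→φ4] = [49, 72]
r3 m[fog→φ0] = [1, 1]
r4 m[φ0→snow] = [17, 9]
r4 m[φ0→fog] = [4464, 7728]
r4 m[φ1→snow] = [608, 216]
r4 m[φ1→ice] = [6764, 5428]
r4 m[φ2→snow] = [2, 9]
r4 m[φ3→ice] = [7, 8]
r4 m[φ4→ice] = [8, 6]
r4 m[φ5→snow] = [7, 4]
r4 m[φ6→snow] = [2, 5]
r4 m[snow→φ0] = [17024, 38880]
r4 m[snow→φ1] = [476, 1620]
r4 m[snow→φ2] = [144704, 38880]
r4 m[snow→φ5] = [41344, 87480]
r4 m[snow→φ6] = [144704, 69984]
r4 m[ice→φ1] = [56, 48]
r4 m[ice→φ3] = [54112, 32568]
r4 m[ice→φ4] = [47348, 43424]
r4 m[fog→φ0] = [1, 1]
r5 m[φ0→snow] = [17, 9]
r5 m[φ0→fog] = [230976, 408352]
r5 m[φ1→snow] = [608, 216]
r5 m[φ1→ice] = [6764, 5428]
r5 m[φ2→snow] = [2, 9]
r5 m[φ3→ice] = [7, 8]
r5 m[φ4→ice] = [8, 6]
r5 m[φ5→snow] = [7, 4]
r5 m[φ6→snow] = [2, 5]
r5 m[snow→φ0] = [17024, 38880]
r5 m[snow→φ1] = [476, 1620]
r5 m[snow→φ2] = [144704, 38880]
r5 m[snow→φ5] = [41344, 87480]
r5 m[snow→φ6] = [144704, 69984]
r5 m[ice→φ1] = [56, 48]
r5 m[ice→φ3] = [54112, 32568]
r5 m[ice→φ4] = [47348, 43424]
r5 m[fog→φ0] = [1, 1]
r6 m[φ0→snow] = [17, 9]
r6 m[φ0→fog] = [230976, 408352]
r6 m[φ1→snow] = [608, 216]
r6 m[φ1→ice] = [6764, 5428]
r6 m[φ2→snow] = [2, 9]
r6 m[φ3→ice] = [7, 8]
r6 m[φ4→ice] = [8, 6]
r6 m[φ5→snow] = [7, 4]
r6 m[φ6→snow] = [2, 5]
r6 m[snow→φ0] = [17024, 38880]
r6 m[snow→φ1] = [476, 1620]
r6 m[snow→φ2] = [144704, 38880]
r6 m[snow→φ5] = [41344, 87480]
r6 m[snow→φ6] = [144704, 69984]
r6 m[ice→φ1] = [56, 48]
r6 m[ice→φ3] = [54112, 32568]
r6 m[ice→φ4] = [47348, 43424]
r6 m[fog→φ0] = [1, 1]
fixed point reached at round 6
b[fog] = ⊗ incoming = [230976, 408352]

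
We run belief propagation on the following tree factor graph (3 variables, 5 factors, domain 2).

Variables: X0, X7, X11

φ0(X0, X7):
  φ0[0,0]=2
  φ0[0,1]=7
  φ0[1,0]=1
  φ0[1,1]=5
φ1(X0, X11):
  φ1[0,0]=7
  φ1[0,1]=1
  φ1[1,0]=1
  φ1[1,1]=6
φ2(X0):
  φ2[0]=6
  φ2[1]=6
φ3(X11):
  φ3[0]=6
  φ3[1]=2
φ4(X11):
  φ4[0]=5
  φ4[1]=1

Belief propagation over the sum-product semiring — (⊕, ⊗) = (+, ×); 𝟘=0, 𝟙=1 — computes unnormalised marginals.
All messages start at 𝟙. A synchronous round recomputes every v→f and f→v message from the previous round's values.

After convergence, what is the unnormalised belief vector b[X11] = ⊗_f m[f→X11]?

b[X11] = [12420, 540]

init: all messages = 𝟙 over 2 values
r1 m[φ0→X0] = [9, 6]
r1 m[φ0→X7] = [3, 12]
r1 m[φ1→X0] = [8, 7]
r1 m[φ1→X11] = [8, 7]
r1 m[φ2→X0] = [6, 6]
r1 m[φ3→X11] = [6, 2]
r1 m[φ4→X11] = [5, 1]
r1 m[X0→φ0] = [1, 1]
r1 m[X0→φ1] = [1, 1]
r1 m[X0→φ2] = [1, 1]
r1 m[X7→φ0] = [1, 1]
r1 m[X11→φ1] = [1, 1]
r1 m[X11→φ3] = [1, 1]
r1 m[X11→φ4] = [1, 1]
r2 m[φ0→X0] = [9, 6]
r2 m[φ0→X7] = [3, 12]
r2 m[φ1→X0] = [8, 7]
r2 m[φ1→X11] = [8, 7]
r2 m[φ2→X0] = [6, 6]
r2 m[φ3→X11] = [6, 2]
r2 m[φ4→X11] = [5, 1]
r2 m[X0→φ0] = [48, 42]
r2 m[X0→φ1] = [54, 36]
r2 m[X0→φ2] = [72, 42]
r2 m[X7→φ0] = [1, 1]
r2 m[X11→φ1] = [30, 2]
r2 m[X11→φ3] = [40, 7]
r2 m[X11→φ4] = [48, 14]
r3 m[φ0→X0] = [9, 6]
r3 m[φ0→X7] = [138, 546]
r3 m[φ1→X0] = [212, 42]
r3 m[φ1→X11] = [414, 270]
r3 m[φ2→X0] = [6, 6]
r3 m[φ3→X11] = [6, 2]
r3 m[φ4→X11] = [5, 1]
r3 m[X0→φ0] = [48, 42]
r3 m[X0→φ1] = [54, 36]
r3 m[X0→φ2] = [72, 42]
r3 m[X7→φ0] = [1, 1]
r3 m[X11→φ1] = [30, 2]
r3 m[X11→φ3] = [40, 7]
r3 m[X11→φ4] = [48, 14]
r4 m[φ0→X0] = [9, 6]
r4 m[φ0→X7] = [138, 546]
r4 m[φ1→X0] = [212, 42]
r4 m[φ1→X11] = [414, 270]
r4 m[φ2→X0] = [6, 6]
r4 m[φ3→X11] = [6, 2]
r4 m[φ4→X11] = [5, 1]
r4 m[X0→φ0] = [1272, 252]
r4 m[X0→φ1] = [54, 36]
r4 m[X0→φ2] = [1908, 252]
r4 m[X7→φ0] = [1, 1]
r4 m[X11→φ1] = [30, 2]
r4 m[X11→φ3] = [2070, 270]
r4 m[X11→φ4] = [2484, 540]
r5 m[φ0→X0] = [9, 6]
r5 m[φ0→X7] = [2796, 10164]
r5 m[φ1→X0] = [212, 42]
r5 m[φ1→X11] = [414, 270]
r5 m[φ2→X0] = [6, 6]
r5 m[φ3→X11] = [6, 2]
r5 m[φ4→X11] = [5, 1]
r5 m[X0→φ0] = [1272, 252]
r5 m[X0→φ1] = [54, 36]
r5 m[X0→φ2] = [1908, 252]
r5 m[X7→φ0] = [1, 1]
r5 m[X11→φ1] = [30, 2]
r5 m[X11→φ3] = [2070, 270]
r5 m[X11→φ4] = [2484, 540]
r6 m[φ0→X0] = [9, 6]
r6 m[φ0→X7] = [2796, 10164]
r6 m[φ1→X0] = [212, 42]
r6 m[φ1→X11] = [414, 270]
r6 m[φ2→X0] = [6, 6]
r6 m[φ3→X11] = [6, 2]
r6 m[φ4→X11] = [5, 1]
r6 m[X0→φ0] = [1272, 252]
r6 m[X0→φ1] = [54, 36]
r6 m[X0→φ2] = [1908, 252]
r6 m[X7→φ0] = [1, 1]
r6 m[X11→φ1] = [30, 2]
r6 m[X11→φ3] = [2070, 270]
r6 m[X11→φ4] = [2484, 540]
fixed point reached at round 6
b[X11] = ⊗ incoming = [12420, 540]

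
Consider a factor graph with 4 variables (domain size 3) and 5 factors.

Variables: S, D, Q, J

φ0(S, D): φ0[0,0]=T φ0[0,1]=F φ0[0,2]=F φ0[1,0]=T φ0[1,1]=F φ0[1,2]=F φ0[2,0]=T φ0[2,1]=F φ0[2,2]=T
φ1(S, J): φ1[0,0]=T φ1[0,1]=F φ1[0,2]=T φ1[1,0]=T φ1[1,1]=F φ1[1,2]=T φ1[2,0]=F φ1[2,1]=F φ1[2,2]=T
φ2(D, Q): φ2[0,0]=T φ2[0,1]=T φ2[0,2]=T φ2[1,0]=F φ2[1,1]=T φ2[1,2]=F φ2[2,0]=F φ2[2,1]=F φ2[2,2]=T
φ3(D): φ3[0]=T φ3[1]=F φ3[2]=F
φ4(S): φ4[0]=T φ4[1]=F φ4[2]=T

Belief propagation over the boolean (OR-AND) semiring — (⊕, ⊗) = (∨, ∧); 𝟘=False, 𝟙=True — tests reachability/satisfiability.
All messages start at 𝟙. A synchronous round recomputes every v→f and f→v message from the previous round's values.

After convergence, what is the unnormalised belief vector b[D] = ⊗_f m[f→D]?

init: all messages = 𝟙 over 3 values
r1 m[φ0→S] = [T, T, T]
r1 m[φ0→D] = [T, F, T]
r1 m[φ1→S] = [T, T, T]
r1 m[φ1→J] = [T, F, T]
r1 m[φ2→D] = [T, T, T]
r1 m[φ2→Q] = [T, T, T]
r1 m[φ3→D] = [T, F, F]
r1 m[φ4→S] = [T, F, T]
r1 m[S→φ0] = [T, T, T]
r1 m[S→φ1] = [T, T, T]
r1 m[S→φ4] = [T, T, T]
r1 m[D→φ0] = [T, T, T]
r1 m[D→φ2] = [T, T, T]
r1 m[D→φ3] = [T, T, T]
r1 m[Q→φ2] = [T, T, T]
r1 m[J→φ1] = [T, T, T]
r2 m[φ0→S] = [T, T, T]
r2 m[φ0→D] = [T, F, T]
r2 m[φ1→S] = [T, T, T]
r2 m[φ1→J] = [T, F, T]
r2 m[φ2→D] = [T, T, T]
r2 m[φ2→Q] = [T, T, T]
r2 m[φ3→D] = [T, F, F]
r2 m[φ4→S] = [T, F, T]
r2 m[S→φ0] = [T, F, T]
r2 m[S→φ1] = [T, F, T]
r2 m[S→φ4] = [T, T, T]
r2 m[D→φ0] = [T, F, F]
r2 m[D→φ2] = [T, F, F]
r2 m[D→φ3] = [T, F, T]
r2 m[Q→φ2] = [T, T, T]
r2 m[J→φ1] = [T, T, T]
r3 m[φ0→S] = [T, T, T]
r3 m[φ0→D] = [T, F, T]
r3 m[φ1→S] = [T, T, T]
r3 m[φ1→J] = [T, F, T]
r3 m[φ2→D] = [T, T, T]
r3 m[φ2→Q] = [T, T, T]
r3 m[φ3→D] = [T, F, F]
r3 m[φ4→S] = [T, F, T]
r3 m[S→φ0] = [T, F, T]
r3 m[S→φ1] = [T, F, T]
r3 m[S→φ4] = [T, T, T]
r3 m[D→φ0] = [T, F, F]
r3 m[D→φ2] = [T, F, F]
r3 m[D→φ3] = [T, F, T]
r3 m[Q→φ2] = [T, T, T]
r3 m[J→φ1] = [T, T, T]
fixed point reached at round 3
b[D] = ⊗ incoming = [T, F, F]

b[D] = [T, F, F]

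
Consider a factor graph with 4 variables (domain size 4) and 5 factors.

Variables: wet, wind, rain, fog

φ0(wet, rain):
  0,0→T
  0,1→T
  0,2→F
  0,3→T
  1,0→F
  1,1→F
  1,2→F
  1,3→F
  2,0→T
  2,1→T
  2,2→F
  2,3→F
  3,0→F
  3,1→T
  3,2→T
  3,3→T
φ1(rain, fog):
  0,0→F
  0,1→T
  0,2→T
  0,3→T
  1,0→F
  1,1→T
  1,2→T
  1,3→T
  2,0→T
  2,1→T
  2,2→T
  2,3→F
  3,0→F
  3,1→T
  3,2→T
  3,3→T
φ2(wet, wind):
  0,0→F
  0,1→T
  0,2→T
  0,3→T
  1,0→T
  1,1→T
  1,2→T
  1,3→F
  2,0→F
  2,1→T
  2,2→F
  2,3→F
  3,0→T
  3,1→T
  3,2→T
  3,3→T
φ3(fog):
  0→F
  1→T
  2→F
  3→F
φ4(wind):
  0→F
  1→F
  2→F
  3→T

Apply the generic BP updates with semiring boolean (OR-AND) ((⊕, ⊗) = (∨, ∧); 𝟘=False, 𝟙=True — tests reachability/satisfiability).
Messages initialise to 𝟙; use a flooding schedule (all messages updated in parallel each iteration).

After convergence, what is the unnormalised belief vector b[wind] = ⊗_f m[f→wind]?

init: all messages = 𝟙 over 4 values
r1 m[φ0→wet] = [T, F, T, T]
r1 m[φ0→rain] = [T, T, T, T]
r1 m[φ1→rain] = [T, T, T, T]
r1 m[φ1→fog] = [T, T, T, T]
r1 m[φ2→wet] = [T, T, T, T]
r1 m[φ2→wind] = [T, T, T, T]
r1 m[φ3→fog] = [F, T, F, F]
r1 m[φ4→wind] = [F, F, F, T]
r1 m[wet→φ0] = [T, T, T, T]
r1 m[wet→φ2] = [T, T, T, T]
r1 m[wind→φ2] = [T, T, T, T]
r1 m[wind→φ4] = [T, T, T, T]
r1 m[rain→φ0] = [T, T, T, T]
r1 m[rain→φ1] = [T, T, T, T]
r1 m[fog→φ1] = [T, T, T, T]
r1 m[fog→φ3] = [T, T, T, T]
r2 m[φ0→wet] = [T, F, T, T]
r2 m[φ0→rain] = [T, T, T, T]
r2 m[φ1→rain] = [T, T, T, T]
r2 m[φ1→fog] = [T, T, T, T]
r2 m[φ2→wet] = [T, T, T, T]
r2 m[φ2→wind] = [T, T, T, T]
r2 m[φ3→fog] = [F, T, F, F]
r2 m[φ4→wind] = [F, F, F, T]
r2 m[wet→φ0] = [T, T, T, T]
r2 m[wet→φ2] = [T, F, T, T]
r2 m[wind→φ2] = [F, F, F, T]
r2 m[wind→φ4] = [T, T, T, T]
r2 m[rain→φ0] = [T, T, T, T]
r2 m[rain→φ1] = [T, T, T, T]
r2 m[fog→φ1] = [F, T, F, F]
r2 m[fog→φ3] = [T, T, T, T]
r3 m[φ0→wet] = [T, F, T, T]
r3 m[φ0→rain] = [T, T, T, T]
r3 m[φ1→rain] = [T, T, T, T]
r3 m[φ1→fog] = [T, T, T, T]
r3 m[φ2→wet] = [T, F, F, T]
r3 m[φ2→wind] = [T, T, T, T]
r3 m[φ3→fog] = [F, T, F, F]
r3 m[φ4→wind] = [F, F, F, T]
r3 m[wet→φ0] = [T, T, T, T]
r3 m[wet→φ2] = [T, F, T, T]
r3 m[wind→φ2] = [F, F, F, T]
r3 m[wind→φ4] = [T, T, T, T]
r3 m[rain→φ0] = [T, T, T, T]
r3 m[rain→φ1] = [T, T, T, T]
r3 m[fog→φ1] = [F, T, F, F]
r3 m[fog→φ3] = [T, T, T, T]
r4 m[φ0→wet] = [T, F, T, T]
r4 m[φ0→rain] = [T, T, T, T]
r4 m[φ1→rain] = [T, T, T, T]
r4 m[φ1→fog] = [T, T, T, T]
r4 m[φ2→wet] = [T, F, F, T]
r4 m[φ2→wind] = [T, T, T, T]
r4 m[φ3→fog] = [F, T, F, F]
r4 m[φ4→wind] = [F, F, F, T]
r4 m[wet→φ0] = [T, F, F, T]
r4 m[wet→φ2] = [T, F, T, T]
r4 m[wind→φ2] = [F, F, F, T]
r4 m[wind→φ4] = [T, T, T, T]
r4 m[rain→φ0] = [T, T, T, T]
r4 m[rain→φ1] = [T, T, T, T]
r4 m[fog→φ1] = [F, T, F, F]
r4 m[fog→φ3] = [T, T, T, T]
r5 m[φ0→wet] = [T, F, T, T]
r5 m[φ0→rain] = [T, T, T, T]
r5 m[φ1→rain] = [T, T, T, T]
r5 m[φ1→fog] = [T, T, T, T]
r5 m[φ2→wet] = [T, F, F, T]
r5 m[φ2→wind] = [T, T, T, T]
r5 m[φ3→fog] = [F, T, F, F]
r5 m[φ4→wind] = [F, F, F, T]
r5 m[wet→φ0] = [T, F, F, T]
r5 m[wet→φ2] = [T, F, T, T]
r5 m[wind→φ2] = [F, F, F, T]
r5 m[wind→φ4] = [T, T, T, T]
r5 m[rain→φ0] = [T, T, T, T]
r5 m[rain→φ1] = [T, T, T, T]
r5 m[fog→φ1] = [F, T, F, F]
r5 m[fog→φ3] = [T, T, T, T]
fixed point reached at round 5
b[wind] = ⊗ incoming = [F, F, F, T]

b[wind] = [F, F, F, T]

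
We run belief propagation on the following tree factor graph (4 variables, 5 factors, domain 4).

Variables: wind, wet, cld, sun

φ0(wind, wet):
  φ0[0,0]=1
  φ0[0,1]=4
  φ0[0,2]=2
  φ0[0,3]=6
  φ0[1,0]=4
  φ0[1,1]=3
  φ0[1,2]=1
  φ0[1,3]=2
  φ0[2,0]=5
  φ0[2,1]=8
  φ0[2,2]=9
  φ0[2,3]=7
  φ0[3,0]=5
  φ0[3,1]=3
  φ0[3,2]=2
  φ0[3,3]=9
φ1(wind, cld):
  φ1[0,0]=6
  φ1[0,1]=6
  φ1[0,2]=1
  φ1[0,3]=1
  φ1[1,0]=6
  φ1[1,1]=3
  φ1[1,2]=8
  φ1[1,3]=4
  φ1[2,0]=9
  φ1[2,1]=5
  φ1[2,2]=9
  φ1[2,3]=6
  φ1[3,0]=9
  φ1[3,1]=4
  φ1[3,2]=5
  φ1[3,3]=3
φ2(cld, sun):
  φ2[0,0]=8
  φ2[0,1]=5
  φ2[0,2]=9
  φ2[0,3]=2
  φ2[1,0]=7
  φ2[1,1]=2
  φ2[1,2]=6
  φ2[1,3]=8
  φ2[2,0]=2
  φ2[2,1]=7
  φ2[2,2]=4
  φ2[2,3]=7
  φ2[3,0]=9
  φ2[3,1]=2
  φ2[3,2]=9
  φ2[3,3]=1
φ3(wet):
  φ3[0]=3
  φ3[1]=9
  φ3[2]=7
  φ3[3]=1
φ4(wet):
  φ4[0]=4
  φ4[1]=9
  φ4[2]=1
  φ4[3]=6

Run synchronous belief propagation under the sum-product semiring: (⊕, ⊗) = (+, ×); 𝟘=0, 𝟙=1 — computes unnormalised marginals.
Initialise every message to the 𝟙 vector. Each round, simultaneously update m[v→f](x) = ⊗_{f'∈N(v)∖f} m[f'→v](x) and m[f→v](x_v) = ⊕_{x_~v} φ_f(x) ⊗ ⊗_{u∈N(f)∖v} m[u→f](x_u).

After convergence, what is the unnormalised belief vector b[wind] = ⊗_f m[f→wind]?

b[wind] = [124678, 141670, 517881, 174741]

init: all messages = 𝟙 over 4 values
r1 m[φ0→wind] = [13, 10, 29, 19]
r1 m[φ0→wet] = [15, 18, 14, 24]
r1 m[φ1→wind] = [14, 21, 29, 21]
r1 m[φ1→cld] = [30, 18, 23, 14]
r1 m[φ2→cld] = [24, 23, 20, 21]
r1 m[φ2→sun] = [26, 16, 28, 18]
r1 m[φ3→wet] = [3, 9, 7, 1]
r1 m[φ4→wet] = [4, 9, 1, 6]
r1 m[wind→φ0] = [1, 1, 1, 1]
r1 m[wind→φ1] = [1, 1, 1, 1]
r1 m[wet→φ0] = [1, 1, 1, 1]
r1 m[wet→φ3] = [1, 1, 1, 1]
r1 m[wet→φ4] = [1, 1, 1, 1]
r1 m[cld→φ1] = [1, 1, 1, 1]
r1 m[cld→φ2] = [1, 1, 1, 1]
r1 m[sun→φ2] = [1, 1, 1, 1]
r2 m[φ0→wind] = [13, 10, 29, 19]
r2 m[φ0→wet] = [15, 18, 14, 24]
r2 m[φ1→wind] = [14, 21, 29, 21]
r2 m[φ1→cld] = [30, 18, 23, 14]
r2 m[φ2→cld] = [24, 23, 20, 21]
r2 m[φ2→sun] = [26, 16, 28, 18]
r2 m[φ3→wet] = [3, 9, 7, 1]
r2 m[φ4→wet] = [4, 9, 1, 6]
r2 m[wind→φ0] = [14, 21, 29, 21]
r2 m[wind→φ1] = [13, 10, 29, 19]
r2 m[wet→φ0] = [12, 81, 7, 6]
r2 m[wet→φ3] = [60, 162, 14, 144]
r2 m[wet→φ4] = [45, 162, 98, 24]
r2 m[cld→φ1] = [24, 23, 20, 21]
r2 m[cld→φ2] = [30, 18, 23, 14]
r2 m[sun→φ2] = [1, 1, 1, 1]
r3 m[φ0→wind] = [386, 310, 813, 371]
r3 m[φ0→wet] = [348, 414, 352, 518]
r3 m[φ1→wind] = [323, 457, 637, 471]
r3 m[φ1→cld] = [570, 329, 449, 284]
r3 m[φ2→cld] = [24, 23, 20, 21]
r3 m[φ2→sun] = [538, 375, 596, 379]
r3 m[φ3→wet] = [3, 9, 7, 1]
r3 m[φ4→wet] = [4, 9, 1, 6]
r3 m[wind→φ0] = [14, 21, 29, 21]
r3 m[wind→φ1] = [13, 10, 29, 19]
r3 m[wet→φ0] = [12, 81, 7, 6]
r3 m[wet→φ3] = [60, 162, 14, 144]
r3 m[wet→φ4] = [45, 162, 98, 24]
r3 m[cld→φ1] = [24, 23, 20, 21]
r3 m[cld→φ2] = [30, 18, 23, 14]
r3 m[sun→φ2] = [1, 1, 1, 1]
r4 m[φ0→wind] = [386, 310, 813, 371]
r4 m[φ0→wet] = [348, 414, 352, 518]
r4 m[φ1→wind] = [323, 457, 637, 471]
r4 m[φ1→cld] = [570, 329, 449, 284]
r4 m[φ2→cld] = [24, 23, 20, 21]
r4 m[φ2→sun] = [538, 375, 596, 379]
r4 m[φ3→wet] = [3, 9, 7, 1]
r4 m[φ4→wet] = [4, 9, 1, 6]
r4 m[wind→φ0] = [323, 457, 637, 471]
r4 m[wind→φ1] = [386, 310, 813, 371]
r4 m[wet→φ0] = [12, 81, 7, 6]
r4 m[wet→φ3] = [1392, 3726, 352, 3108]
r4 m[wet→φ4] = [1044, 3726, 2464, 518]
r4 m[cld→φ1] = [24, 23, 20, 21]
r4 m[cld→φ2] = [570, 329, 449, 284]
r4 m[sun→φ2] = [1, 1, 1, 1]
r5 m[φ0→wind] = [386, 310, 813, 371]
r5 m[φ0→wet] = [7691, 9172, 7778, 11550]
r5 m[φ1→wind] = [323, 457, 637, 471]
r5 m[φ1→cld] = [14832, 8795, 12038, 7617]
r5 m[φ2→cld] = [24, 23, 20, 21]
r5 m[φ2→sun] = [10317, 7219, 11456, 7199]
r5 m[φ3→wet] = [3, 9, 7, 1]
r5 m[φ4→wet] = [4, 9, 1, 6]
r5 m[wind→φ0] = [323, 457, 637, 471]
r5 m[wind→φ1] = [386, 310, 813, 371]
r5 m[wet→φ0] = [12, 81, 7, 6]
r5 m[wet→φ3] = [1392, 3726, 352, 3108]
r5 m[wet→φ4] = [1044, 3726, 2464, 518]
r5 m[cld→φ1] = [24, 23, 20, 21]
r5 m[cld→φ2] = [570, 329, 449, 284]
r5 m[sun→φ2] = [1, 1, 1, 1]
r6 m[φ0→wind] = [386, 310, 813, 371]
r6 m[φ0→wet] = [7691, 9172, 7778, 11550]
r6 m[φ1→wind] = [323, 457, 637, 471]
r6 m[φ1→cld] = [14832, 8795, 12038, 7617]
r6 m[φ2→cld] = [24, 23, 20, 21]
r6 m[φ2→sun] = [10317, 7219, 11456, 7199]
r6 m[φ3→wet] = [3, 9, 7, 1]
r6 m[φ4→wet] = [4, 9, 1, 6]
r6 m[wind→φ0] = [323, 457, 637, 471]
r6 m[wind→φ1] = [386, 310, 813, 371]
r6 m[wet→φ0] = [12, 81, 7, 6]
r6 m[wet→φ3] = [30764, 82548, 7778, 69300]
r6 m[wet→φ4] = [23073, 82548, 54446, 11550]
r6 m[cld→φ1] = [24, 23, 20, 21]
r6 m[cld→φ2] = [14832, 8795, 12038, 7617]
r6 m[sun→φ2] = [1, 1, 1, 1]
r7 m[φ0→wind] = [386, 310, 813, 371]
r7 m[φ0→wet] = [7691, 9172, 7778, 11550]
r7 m[φ1→wind] = [323, 457, 637, 471]
r7 m[φ1→cld] = [14832, 8795, 12038, 7617]
r7 m[φ2→cld] = [24, 23, 20, 21]
r7 m[φ2→sun] = [272850, 191250, 302963, 191907]
r7 m[φ3→wet] = [3, 9, 7, 1]
r7 m[φ4→wet] = [4, 9, 1, 6]
r7 m[wind→φ0] = [323, 457, 637, 471]
r7 m[wind→φ1] = [386, 310, 813, 371]
r7 m[wet→φ0] = [12, 81, 7, 6]
r7 m[wet→φ3] = [30764, 82548, 7778, 69300]
r7 m[wet→φ4] = [23073, 82548, 54446, 11550]
r7 m[cld→φ1] = [24, 23, 20, 21]
r7 m[cld→φ2] = [14832, 8795, 12038, 7617]
r7 m[sun→φ2] = [1, 1, 1, 1]
r8 m[φ0→wind] = [386, 310, 813, 371]
r8 m[φ0→wet] = [7691, 9172, 7778, 11550]
r8 m[φ1→wind] = [323, 457, 637, 471]
r8 m[φ1→cld] = [14832, 8795, 12038, 7617]
r8 m[φ2→cld] = [24, 23, 20, 21]
r8 m[φ2→sun] = [272850, 191250, 302963, 191907]
r8 m[φ3→wet] = [3, 9, 7, 1]
r8 m[φ4→wet] = [4, 9, 1, 6]
r8 m[wind→φ0] = [323, 457, 637, 471]
r8 m[wind→φ1] = [386, 310, 813, 371]
r8 m[wet→φ0] = [12, 81, 7, 6]
r8 m[wet→φ3] = [30764, 82548, 7778, 69300]
r8 m[wet→φ4] = [23073, 82548, 54446, 11550]
r8 m[cld→φ1] = [24, 23, 20, 21]
r8 m[cld→φ2] = [14832, 8795, 12038, 7617]
r8 m[sun→φ2] = [1, 1, 1, 1]
fixed point reached at round 8
b[wind] = ⊗ incoming = [124678, 141670, 517881, 174741]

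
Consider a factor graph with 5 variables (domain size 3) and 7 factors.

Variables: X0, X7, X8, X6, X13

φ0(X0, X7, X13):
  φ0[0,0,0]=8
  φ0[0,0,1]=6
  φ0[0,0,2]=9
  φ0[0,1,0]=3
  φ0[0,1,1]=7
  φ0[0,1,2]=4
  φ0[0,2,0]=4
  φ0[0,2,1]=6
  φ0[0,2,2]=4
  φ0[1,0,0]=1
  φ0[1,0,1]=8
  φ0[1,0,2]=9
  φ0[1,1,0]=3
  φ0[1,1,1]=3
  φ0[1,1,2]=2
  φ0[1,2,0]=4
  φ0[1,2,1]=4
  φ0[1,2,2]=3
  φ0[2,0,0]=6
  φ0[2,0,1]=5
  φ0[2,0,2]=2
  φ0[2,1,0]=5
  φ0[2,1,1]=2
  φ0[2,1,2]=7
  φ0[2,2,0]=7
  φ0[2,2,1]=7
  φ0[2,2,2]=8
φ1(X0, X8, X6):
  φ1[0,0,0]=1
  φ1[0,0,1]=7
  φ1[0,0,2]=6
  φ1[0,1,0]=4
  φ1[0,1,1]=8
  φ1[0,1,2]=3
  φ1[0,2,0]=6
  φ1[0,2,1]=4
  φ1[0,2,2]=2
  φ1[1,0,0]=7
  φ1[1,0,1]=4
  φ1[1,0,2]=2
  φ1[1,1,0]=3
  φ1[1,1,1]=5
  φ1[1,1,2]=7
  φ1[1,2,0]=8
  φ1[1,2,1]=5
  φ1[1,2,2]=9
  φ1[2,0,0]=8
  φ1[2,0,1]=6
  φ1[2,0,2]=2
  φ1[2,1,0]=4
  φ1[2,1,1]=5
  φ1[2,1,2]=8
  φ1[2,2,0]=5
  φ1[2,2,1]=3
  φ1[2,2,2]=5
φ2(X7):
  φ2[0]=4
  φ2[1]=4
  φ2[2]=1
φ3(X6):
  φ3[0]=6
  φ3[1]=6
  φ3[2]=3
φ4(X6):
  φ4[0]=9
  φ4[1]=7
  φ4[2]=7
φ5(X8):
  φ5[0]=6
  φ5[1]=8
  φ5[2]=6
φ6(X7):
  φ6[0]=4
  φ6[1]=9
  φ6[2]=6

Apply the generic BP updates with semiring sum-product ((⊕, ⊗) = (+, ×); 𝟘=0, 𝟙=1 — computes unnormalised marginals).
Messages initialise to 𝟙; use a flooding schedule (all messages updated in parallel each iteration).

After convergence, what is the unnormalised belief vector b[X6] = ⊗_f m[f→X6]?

init: all messages = 𝟙 over 3 values
r1 m[φ0→X0] = [51, 37, 49]
r1 m[φ0→X7] = [54, 36, 47]
r1 m[φ0→X13] = [41, 48, 48]
r1 m[φ1→X0] = [41, 50, 46]
r1 m[φ1→X8] = [43, 47, 47]
r1 m[φ1→X6] = [46, 47, 44]
r1 m[φ2→X7] = [4, 4, 1]
r1 m[φ3→X6] = [6, 6, 3]
r1 m[φ4→X6] = [9, 7, 7]
r1 m[φ5→X8] = [6, 8, 6]
r1 m[φ6→X7] = [4, 9, 6]
r1 m[X0→φ0] = [1, 1, 1]
r1 m[X0→φ1] = [1, 1, 1]
r1 m[X7→φ0] = [1, 1, 1]
r1 m[X7→φ2] = [1, 1, 1]
r1 m[X7→φ6] = [1, 1, 1]
r1 m[X8→φ1] = [1, 1, 1]
r1 m[X8→φ5] = [1, 1, 1]
r1 m[X6→φ1] = [1, 1, 1]
r1 m[X6→φ3] = [1, 1, 1]
r1 m[X6→φ4] = [1, 1, 1]
r1 m[X13→φ0] = [1, 1, 1]
r2 m[φ0→X0] = [51, 37, 49]
r2 m[φ0→X7] = [54, 36, 47]
r2 m[φ0→X13] = [41, 48, 48]
r2 m[φ1→X0] = [41, 50, 46]
r2 m[φ1→X8] = [43, 47, 47]
r2 m[φ1→X6] = [46, 47, 44]
r2 m[φ2→X7] = [4, 4, 1]
r2 m[φ3→X6] = [6, 6, 3]
r2 m[φ4→X6] = [9, 7, 7]
r2 m[φ5→X8] = [6, 8, 6]
r2 m[φ6→X7] = [4, 9, 6]
r2 m[X0→φ0] = [41, 50, 46]
r2 m[X0→φ1] = [51, 37, 49]
r2 m[X7→φ0] = [16, 36, 6]
r2 m[X7→φ2] = [216, 324, 282]
r2 m[X7→φ6] = [216, 144, 47]
r2 m[X8→φ1] = [6, 8, 6]
r2 m[X8→φ5] = [43, 47, 47]
r2 m[X6→φ1] = [54, 42, 21]
r2 m[X6→φ3] = [414, 329, 308]
r2 m[X6→φ4] = [276, 282, 132]
r2 m[X13→φ0] = [1, 1, 1]
r3 m[φ0→X0] = [956, 642, 844]
r3 m[φ0→X7] = [2441, 1618, 2136]
r3 m[φ0→X13] = [32688, 37668, 39764]
r3 m[φ1→X0] = [10968, 12666, 12114]
r3 m[φ1→X8] = [81504, 79674, 82530]
r3 m[φ1→X6] = [13382, 14714, 13380]
r3 m[φ2→X7] = [4, 4, 1]
r3 m[φ3→X6] = [6, 6, 3]
r3 m[φ4→X6] = [9, 7, 7]
r3 m[φ5→X8] = [6, 8, 6]
r3 m[φ6→X7] = [4, 9, 6]
r3 m[X0→φ0] = [41, 50, 46]
r3 m[X0→φ1] = [51, 37, 49]
r3 m[X7→φ0] = [16, 36, 6]
r3 m[X7→φ2] = [216, 324, 282]
r3 m[X7→φ6] = [216, 144, 47]
r3 m[X8→φ1] = [6, 8, 6]
r3 m[X8→φ5] = [43, 47, 47]
r3 m[X6→φ1] = [54, 42, 21]
r3 m[X6→φ3] = [414, 329, 308]
r3 m[X6→φ4] = [276, 282, 132]
r3 m[X13→φ0] = [1, 1, 1]
r4 m[φ0→X0] = [956, 642, 844]
r4 m[φ0→X7] = [2441, 1618, 2136]
r4 m[φ0→X13] = [32688, 37668, 39764]
r4 m[φ1→X0] = [10968, 12666, 12114]
r4 m[φ1→X8] = [81504, 79674, 82530]
r4 m[φ1→X6] = [13382, 14714, 13380]
r4 m[φ2→X7] = [4, 4, 1]
r4 m[φ3→X6] = [6, 6, 3]
r4 m[φ4→X6] = [9, 7, 7]
r4 m[φ5→X8] = [6, 8, 6]
r4 m[φ6→X7] = [4, 9, 6]
r4 m[X0→φ0] = [10968, 12666, 12114]
r4 m[X0→φ1] = [956, 642, 844]
r4 m[X7→φ0] = [16, 36, 6]
r4 m[X7→φ2] = [9764, 14562, 12816]
r4 m[X7→φ6] = [9764, 6472, 2136]
r4 m[X8→φ1] = [6, 8, 6]
r4 m[X8→φ5] = [81504, 79674, 82530]
r4 m[X6→φ1] = [54, 42, 21]
r4 m[X6→φ3] = [120438, 102998, 93660]
r4 m[X6→φ4] = [80292, 88284, 40140]
r4 m[X13→φ0] = [1, 1, 1]
r5 m[φ0→X0] = [956, 642, 844]
r5 m[φ0→X7] = [637734, 424476, 559386]
r5 m[φ0→X13] = [8578500, 9854988, 10407708]
r5 m[φ1→X0] = [10968, 12666, 12114]
r5 m[φ1→X8] = [1443384, 1422474, 1466850]
r5 m[φ1→X6] = [236772, 263964, 236620]
r5 m[φ2→X7] = [4, 4, 1]
r5 m[φ3→X6] = [6, 6, 3]
r5 m[φ4→X6] = [9, 7, 7]
r5 m[φ5→X8] = [6, 8, 6]
r5 m[φ6→X7] = [4, 9, 6]
r5 m[X0→φ0] = [10968, 12666, 12114]
r5 m[X0→φ1] = [956, 642, 844]
r5 m[X7→φ0] = [16, 36, 6]
r5 m[X7→φ2] = [9764, 14562, 12816]
r5 m[X7→φ6] = [9764, 6472, 2136]
r5 m[X8→φ1] = [6, 8, 6]
r5 m[X8→φ5] = [81504, 79674, 82530]
r5 m[X6→φ1] = [54, 42, 21]
r5 m[X6→φ3] = [120438, 102998, 93660]
r5 m[X6→φ4] = [80292, 88284, 40140]
r5 m[X13→φ0] = [1, 1, 1]
r6 m[φ0→X0] = [956, 642, 844]
r6 m[φ0→X7] = [637734, 424476, 559386]
r6 m[φ0→X13] = [8578500, 9854988, 10407708]
r6 m[φ1→X0] = [10968, 12666, 12114]
r6 m[φ1→X8] = [1443384, 1422474, 1466850]
r6 m[φ1→X6] = [236772, 263964, 236620]
r6 m[φ2→X7] = [4, 4, 1]
r6 m[φ3→X6] = [6, 6, 3]
r6 m[φ4→X6] = [9, 7, 7]
r6 m[φ5→X8] = [6, 8, 6]
r6 m[φ6→X7] = [4, 9, 6]
r6 m[X0→φ0] = [10968, 12666, 12114]
r6 m[X0→φ1] = [956, 642, 844]
r6 m[X7→φ0] = [16, 36, 6]
r6 m[X7→φ2] = [2550936, 3820284, 3356316]
r6 m[X7→φ6] = [2550936, 1697904, 559386]
r6 m[X8→φ1] = [6, 8, 6]
r6 m[X8→φ5] = [1443384, 1422474, 1466850]
r6 m[X6→φ1] = [54, 42, 21]
r6 m[X6→φ3] = [2130948, 1847748, 1656340]
r6 m[X6→φ4] = [1420632, 1583784, 709860]
r6 m[X13→φ0] = [1, 1, 1]
r7 m[φ0→X0] = [956, 642, 844]
r7 m[φ0→X7] = [637734, 424476, 559386]
r7 m[φ0→X13] = [8578500, 9854988, 10407708]
r7 m[φ1→X0] = [10968, 12666, 12114]
r7 m[φ1→X8] = [1443384, 1422474, 1466850]
r7 m[φ1→X6] = [236772, 263964, 236620]
r7 m[φ2→X7] = [4, 4, 1]
r7 m[φ3→X6] = [6, 6, 3]
r7 m[φ4→X6] = [9, 7, 7]
r7 m[φ5→X8] = [6, 8, 6]
r7 m[φ6→X7] = [4, 9, 6]
r7 m[X0→φ0] = [10968, 12666, 12114]
r7 m[X0→φ1] = [956, 642, 844]
r7 m[X7→φ0] = [16, 36, 6]
r7 m[X7→φ2] = [2550936, 3820284, 3356316]
r7 m[X7→φ6] = [2550936, 1697904, 559386]
r7 m[X8→φ1] = [6, 8, 6]
r7 m[X8→φ5] = [1443384, 1422474, 1466850]
r7 m[X6→φ1] = [54, 42, 21]
r7 m[X6→φ3] = [2130948, 1847748, 1656340]
r7 m[X6→φ4] = [1420632, 1583784, 709860]
r7 m[X13→φ0] = [1, 1, 1]
fixed point reached at round 7
b[X6] = ⊗ incoming = [12785688, 11086488, 4969020]

b[X6] = [12785688, 11086488, 4969020]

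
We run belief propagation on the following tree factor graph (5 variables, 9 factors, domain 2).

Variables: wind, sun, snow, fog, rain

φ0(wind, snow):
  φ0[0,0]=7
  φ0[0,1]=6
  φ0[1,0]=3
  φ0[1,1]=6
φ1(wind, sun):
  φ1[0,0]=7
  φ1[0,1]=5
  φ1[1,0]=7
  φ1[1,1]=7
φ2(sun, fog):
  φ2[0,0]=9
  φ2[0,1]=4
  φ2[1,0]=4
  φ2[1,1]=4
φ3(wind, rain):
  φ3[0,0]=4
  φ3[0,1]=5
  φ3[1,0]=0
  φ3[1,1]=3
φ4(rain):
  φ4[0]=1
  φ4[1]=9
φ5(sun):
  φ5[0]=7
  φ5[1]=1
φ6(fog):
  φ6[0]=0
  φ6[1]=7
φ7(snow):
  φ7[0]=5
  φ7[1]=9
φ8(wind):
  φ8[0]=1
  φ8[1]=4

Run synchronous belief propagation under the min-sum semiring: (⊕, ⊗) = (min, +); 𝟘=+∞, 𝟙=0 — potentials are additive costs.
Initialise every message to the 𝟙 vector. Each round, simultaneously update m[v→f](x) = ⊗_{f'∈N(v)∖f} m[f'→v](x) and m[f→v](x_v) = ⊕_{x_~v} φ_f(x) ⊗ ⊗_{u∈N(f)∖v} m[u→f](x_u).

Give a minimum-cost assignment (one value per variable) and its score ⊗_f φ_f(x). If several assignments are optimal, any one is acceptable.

assignment: (wind=1, sun=1, snow=0, fog=0, rain=0); score = 25

init: all messages = 𝟙 over 2 values
r1 m[φ0→wind] = [6, 3]
r1 m[φ0→snow] = [3, 6]
r1 m[φ1→wind] = [5, 7]
r1 m[φ1→sun] = [7, 5]
r1 m[φ2→sun] = [4, 4]
r1 m[φ2→fog] = [4, 4]
r1 m[φ3→wind] = [4, 0]
r1 m[φ3→rain] = [0, 3]
r1 m[φ4→rain] = [1, 9]
r1 m[φ5→sun] = [7, 1]
r1 m[φ6→fog] = [0, 7]
r1 m[φ7→snow] = [5, 9]
r1 m[φ8→wind] = [1, 4]
r1 m[wind→φ0] = [0, 0]
r1 m[wind→φ1] = [0, 0]
r1 m[wind→φ3] = [0, 0]
r1 m[wind→φ8] = [0, 0]
r1 m[sun→φ1] = [0, 0]
r1 m[sun→φ2] = [0, 0]
r1 m[sun→φ5] = [0, 0]
r1 m[snow→φ0] = [0, 0]
r1 m[snow→φ7] = [0, 0]
r1 m[fog→φ2] = [0, 0]
r1 m[fog→φ6] = [0, 0]
r1 m[rain→φ3] = [0, 0]
r1 m[rain→φ4] = [0, 0]
r2 m[φ0→wind] = [6, 3]
r2 m[φ0→snow] = [3, 6]
r2 m[φ1→wind] = [5, 7]
r2 m[φ1→sun] = [7, 5]
r2 m[φ2→sun] = [4, 4]
r2 m[φ2→fog] = [4, 4]
r2 m[φ3→wind] = [4, 0]
r2 m[φ3→rain] = [0, 3]
r2 m[φ4→rain] = [1, 9]
r2 m[φ5→sun] = [7, 1]
r2 m[φ6→fog] = [0, 7]
r2 m[φ7→snow] = [5, 9]
r2 m[φ8→wind] = [1, 4]
r2 m[wind→φ0] = [10, 11]
r2 m[wind→φ1] = [11, 7]
r2 m[wind→φ3] = [12, 14]
r2 m[wind→φ8] = [15, 10]
r2 m[sun→φ1] = [11, 5]
r2 m[sun→φ2] = [14, 6]
r2 m[sun→φ5] = [11, 9]
r2 m[snow→φ0] = [5, 9]
r2 m[snow→φ7] = [3, 6]
r2 m[fog→φ2] = [0, 7]
r2 m[fog→φ6] = [4, 4]
r2 m[rain→φ3] = [1, 9]
r2 m[rain→φ4] = [0, 3]
r3 m[φ0→wind] = [12, 8]
r3 m[φ0→snow] = [14, 16]
r3 m[φ1→wind] = [10, 12]
r3 m[φ1→sun] = [14, 14]
r3 m[φ2→sun] = [9, 4]
r3 m[φ2→fog] = [10, 10]
r3 m[φ3→wind] = [5, 1]
r3 m[φ3→rain] = [14, 17]
r3 m[φ4→rain] = [1, 9]
r3 m[φ5→sun] = [7, 1]
r3 m[φ6→fog] = [0, 7]
r3 m[φ7→snow] = [5, 9]
r3 m[φ8→wind] = [1, 4]
r3 m[wind→φ0] = [10, 11]
r3 m[wind→φ1] = [11, 7]
r3 m[wind→φ3] = [12, 14]
r3 m[wind→φ8] = [15, 10]
r3 m[sun→φ1] = [11, 5]
r3 m[sun→φ2] = [14, 6]
r3 m[sun→φ5] = [11, 9]
r3 m[snow→φ0] = [5, 9]
r3 m[snow→φ7] = [3, 6]
r3 m[fog→φ2] = [0, 7]
r3 m[fog→φ6] = [4, 4]
r3 m[rain→φ3] = [1, 9]
r3 m[rain→φ4] = [0, 3]
r4 m[φ0→wind] = [12, 8]
r4 m[φ0→snow] = [14, 16]
r4 m[φ1→wind] = [10, 12]
r4 m[φ1→sun] = [14, 14]
r4 m[φ2→sun] = [9, 4]
r4 m[φ2→fog] = [10, 10]
r4 m[φ3→wind] = [5, 1]
r4 m[φ3→rain] = [14, 17]
r4 m[φ4→rain] = [1, 9]
r4 m[φ5→sun] = [7, 1]
r4 m[φ6→fog] = [0, 7]
r4 m[φ7→snow] = [5, 9]
r4 m[φ8→wind] = [1, 4]
r4 m[wind→φ0] = [16, 17]
r4 m[wind→φ1] = [18, 13]
r4 m[wind→φ3] = [23, 24]
r4 m[wind→φ8] = [27, 21]
r4 m[sun→φ1] = [16, 5]
r4 m[sun→φ2] = [21, 15]
r4 m[sun→φ5] = [23, 18]
r4 m[snow→φ0] = [5, 9]
r4 m[snow→φ7] = [14, 16]
r4 m[fog→φ2] = [0, 7]
r4 m[fog→φ6] = [10, 10]
r4 m[rain→φ3] = [1, 9]
r4 m[rain→φ4] = [14, 17]
r5 m[φ0→wind] = [12, 8]
r5 m[φ0→snow] = [20, 22]
r5 m[φ1→wind] = [10, 12]
r5 m[φ1→sun] = [20, 20]
r5 m[φ2→sun] = [9, 4]
r5 m[φ2→fog] = [19, 19]
r5 m[φ3→wind] = [5, 1]
r5 m[φ3→rain] = [24, 27]
r5 m[φ4→rain] = [1, 9]
r5 m[φ5→sun] = [7, 1]
r5 m[φ6→fog] = [0, 7]
r5 m[φ7→snow] = [5, 9]
r5 m[φ8→wind] = [1, 4]
r5 m[wind→φ0] = [16, 17]
r5 m[wind→φ1] = [18, 13]
r5 m[wind→φ3] = [23, 24]
r5 m[wind→φ8] = [27, 21]
r5 m[sun→φ1] = [16, 5]
r5 m[sun→φ2] = [21, 15]
r5 m[sun→φ5] = [23, 18]
r5 m[snow→φ0] = [5, 9]
r5 m[snow→φ7] = [14, 16]
r5 m[fog→φ2] = [0, 7]
r5 m[fog→φ6] = [10, 10]
r5 m[rain→φ3] = [1, 9]
r5 m[rain→φ4] = [14, 17]
r6 m[φ0→wind] = [12, 8]
r6 m[φ0→snow] = [20, 22]
r6 m[φ1→wind] = [10, 12]
r6 m[φ1→sun] = [20, 20]
r6 m[φ2→sun] = [9, 4]
r6 m[φ2→fog] = [19, 19]
r6 m[φ3→wind] = [5, 1]
r6 m[φ3→rain] = [24, 27]
r6 m[φ4→rain] = [1, 9]
r6 m[φ5→sun] = [7, 1]
r6 m[φ6→fog] = [0, 7]
r6 m[φ7→snow] = [5, 9]
r6 m[φ8→wind] = [1, 4]
r6 m[wind→φ0] = [16, 17]
r6 m[wind→φ1] = [18, 13]
r6 m[wind→φ3] = [23, 24]
r6 m[wind→φ8] = [27, 21]
r6 m[sun→φ1] = [16, 5]
r6 m[sun→φ2] = [27, 21]
r6 m[sun→φ5] = [29, 24]
r6 m[snow→φ0] = [5, 9]
r6 m[snow→φ7] = [20, 22]
r6 m[fog→φ2] = [0, 7]
r6 m[fog→φ6] = [19, 19]
r6 m[rain→φ3] = [1, 9]
r6 m[rain→φ4] = [24, 27]
r7 m[φ0→wind] = [12, 8]
r7 m[φ0→snow] = [20, 22]
r7 m[φ1→wind] = [10, 12]
r7 m[φ1→sun] = [20, 20]
r7 m[φ2→sun] = [9, 4]
r7 m[φ2→fog] = [25, 25]
r7 m[φ3→wind] = [5, 1]
r7 m[φ3→rain] = [24, 27]
r7 m[φ4→rain] = [1, 9]
r7 m[φ5→sun] = [7, 1]
r7 m[φ6→fog] = [0, 7]
r7 m[φ7→snow] = [5, 9]
r7 m[φ8→wind] = [1, 4]
r7 m[wind→φ0] = [16, 17]
r7 m[wind→φ1] = [18, 13]
r7 m[wind→φ3] = [23, 24]
r7 m[wind→φ8] = [27, 21]
r7 m[sun→φ1] = [16, 5]
r7 m[sun→φ2] = [27, 21]
r7 m[sun→φ5] = [29, 24]
r7 m[snow→φ0] = [5, 9]
r7 m[snow→φ7] = [20, 22]
r7 m[fog→φ2] = [0, 7]
r7 m[fog→φ6] = [19, 19]
r7 m[rain→φ3] = [1, 9]
r7 m[rain→φ4] = [24, 27]
r8 m[φ0→wind] = [12, 8]
r8 m[φ0→snow] = [20, 22]
r8 m[φ1→wind] = [10, 12]
r8 m[φ1→sun] = [20, 20]
r8 m[φ2→sun] = [9, 4]
r8 m[φ2→fog] = [25, 25]
r8 m[φ3→wind] = [5, 1]
r8 m[φ3→rain] = [24, 27]
r8 m[φ4→rain] = [1, 9]
r8 m[φ5→sun] = [7, 1]
r8 m[φ6→fog] = [0, 7]
r8 m[φ7→snow] = [5, 9]
r8 m[φ8→wind] = [1, 4]
r8 m[wind→φ0] = [16, 17]
r8 m[wind→φ1] = [18, 13]
r8 m[wind→φ3] = [23, 24]
r8 m[wind→φ8] = [27, 21]
r8 m[sun→φ1] = [16, 5]
r8 m[sun→φ2] = [27, 21]
r8 m[sun→φ5] = [29, 24]
r8 m[snow→φ0] = [5, 9]
r8 m[snow→φ7] = [20, 22]
r8 m[fog→φ2] = [0, 7]
r8 m[fog→φ6] = [25, 25]
r8 m[rain→φ3] = [1, 9]
r8 m[rain→φ4] = [24, 27]
r9 m[φ0→wind] = [12, 8]
r9 m[φ0→snow] = [20, 22]
r9 m[φ1→wind] = [10, 12]
r9 m[φ1→sun] = [20, 20]
r9 m[φ2→sun] = [9, 4]
r9 m[φ2→fog] = [25, 25]
r9 m[φ3→wind] = [5, 1]
r9 m[φ3→rain] = [24, 27]
r9 m[φ4→rain] = [1, 9]
r9 m[φ5→sun] = [7, 1]
r9 m[φ6→fog] = [0, 7]
r9 m[φ7→snow] = [5, 9]
r9 m[φ8→wind] = [1, 4]
r9 m[wind→φ0] = [16, 17]
r9 m[wind→φ1] = [18, 13]
r9 m[wind→φ3] = [23, 24]
r9 m[wind→φ8] = [27, 21]
r9 m[sun→φ1] = [16, 5]
r9 m[sun→φ2] = [27, 21]
r9 m[sun→φ5] = [29, 24]
r9 m[snow→φ0] = [5, 9]
r9 m[snow→φ7] = [20, 22]
r9 m[fog→φ2] = [0, 7]
r9 m[fog→φ6] = [25, 25]
r9 m[rain→φ3] = [1, 9]
r9 m[rain→φ4] = [24, 27]
fixed point reached at round 9
traceback from wind: (wind=1, sun=1, snow=0, fog=0, rain=0), score=25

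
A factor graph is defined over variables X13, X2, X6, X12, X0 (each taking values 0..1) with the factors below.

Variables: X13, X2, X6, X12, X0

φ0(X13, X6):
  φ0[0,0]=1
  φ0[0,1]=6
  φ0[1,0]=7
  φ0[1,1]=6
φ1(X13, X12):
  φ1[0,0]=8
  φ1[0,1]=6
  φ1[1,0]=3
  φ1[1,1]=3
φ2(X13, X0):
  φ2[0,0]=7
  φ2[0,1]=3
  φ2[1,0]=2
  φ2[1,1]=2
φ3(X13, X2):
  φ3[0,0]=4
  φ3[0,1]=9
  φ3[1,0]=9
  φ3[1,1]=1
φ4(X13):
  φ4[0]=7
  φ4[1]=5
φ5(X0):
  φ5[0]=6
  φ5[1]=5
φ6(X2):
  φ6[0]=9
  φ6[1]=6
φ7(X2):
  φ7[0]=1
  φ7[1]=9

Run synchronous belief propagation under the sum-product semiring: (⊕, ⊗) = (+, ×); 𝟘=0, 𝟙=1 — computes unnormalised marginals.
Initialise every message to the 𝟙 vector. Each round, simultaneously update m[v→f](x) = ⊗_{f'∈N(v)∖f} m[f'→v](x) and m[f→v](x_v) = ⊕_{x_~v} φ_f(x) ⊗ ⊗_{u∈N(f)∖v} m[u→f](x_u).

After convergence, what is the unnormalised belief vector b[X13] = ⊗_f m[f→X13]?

b[X13] = [20411244, 1158300]

init: all messages = 𝟙 over 2 values
r1 m[φ0→X13] = [7, 13]
r1 m[φ0→X6] = [8, 12]
r1 m[φ1→X13] = [14, 6]
r1 m[φ1→X12] = [11, 9]
r1 m[φ2→X13] = [10, 4]
r1 m[φ2→X0] = [9, 5]
r1 m[φ3→X13] = [13, 10]
r1 m[φ3→X2] = [13, 10]
r1 m[φ4→X13] = [7, 5]
r1 m[φ5→X0] = [6, 5]
r1 m[φ6→X2] = [9, 6]
r1 m[φ7→X2] = [1, 9]
r1 m[X13→φ0] = [1, 1]
r1 m[X13→φ1] = [1, 1]
r1 m[X13→φ2] = [1, 1]
r1 m[X13→φ3] = [1, 1]
r1 m[X13→φ4] = [1, 1]
r1 m[X2→φ3] = [1, 1]
r1 m[X2→φ6] = [1, 1]
r1 m[X2→φ7] = [1, 1]
r1 m[X6→φ0] = [1, 1]
r1 m[X12→φ1] = [1, 1]
r1 m[X0→φ2] = [1, 1]
r1 m[X0→φ5] = [1, 1]
r2 m[φ0→X13] = [7, 13]
r2 m[φ0→X6] = [8, 12]
r2 m[φ1→X13] = [14, 6]
r2 m[φ1→X12] = [11, 9]
r2 m[φ2→X13] = [10, 4]
r2 m[φ2→X0] = [9, 5]
r2 m[φ3→X13] = [13, 10]
r2 m[φ3→X2] = [13, 10]
r2 m[φ4→X13] = [7, 5]
r2 m[φ5→X0] = [6, 5]
r2 m[φ6→X2] = [9, 6]
r2 m[φ7→X2] = [1, 9]
r2 m[X13→φ0] = [12740, 1200]
r2 m[X13→φ1] = [6370, 2600]
r2 m[X13→φ2] = [8918, 3900]
r2 m[X13→φ3] = [6860, 1560]
r2 m[X13→φ4] = [12740, 3120]
r2 m[X2→φ3] = [9, 54]
r2 m[X2→φ6] = [13, 90]
r2 m[X2→φ7] = [117, 60]
r2 m[X6→φ0] = [1, 1]
r2 m[X12→φ1] = [1, 1]
r2 m[X0→φ2] = [6, 5]
r2 m[X0→φ5] = [9, 5]
r3 m[φ0→X13] = [7, 13]
r3 m[φ0→X6] = [21140, 83640]
r3 m[φ1→X13] = [14, 6]
r3 m[φ1→X12] = [58760, 46020]
r3 m[φ2→X13] = [57, 22]
r3 m[φ2→X0] = [70226, 34554]
r3 m[φ3→X13] = [522, 135]
r3 m[φ3→X2] = [41480, 63300]
r3 m[φ4→X13] = [7, 5]
r3 m[φ5→X0] = [6, 5]
r3 m[φ6→X2] = [9, 6]
r3 m[φ7→X2] = [1, 9]
r3 m[X13→φ0] = [12740, 1200]
r3 m[X13→φ1] = [6370, 2600]
r3 m[X13→φ2] = [8918, 3900]
r3 m[X13→φ3] = [6860, 1560]
r3 m[X13→φ4] = [12740, 3120]
r3 m[X2→φ3] = [9, 54]
r3 m[X2→φ6] = [13, 90]
r3 m[X2→φ7] = [117, 60]
r3 m[X6→φ0] = [1, 1]
r3 m[X12→φ1] = [1, 1]
r3 m[X0→φ2] = [6, 5]
r3 m[X0→φ5] = [9, 5]
r4 m[φ0→X13] = [7, 13]
r4 m[φ0→X6] = [21140, 83640]
r4 m[φ1→X13] = [14, 6]
r4 m[φ1→X12] = [58760, 46020]
r4 m[φ2→X13] = [57, 22]
r4 m[φ2→X0] = [70226, 34554]
r4 m[φ3→X13] = [522, 135]
r4 m[φ3→X2] = [41480, 63300]
r4 m[φ4→X13] = [7, 5]
r4 m[φ5→X0] = [6, 5]
r4 m[φ6→X2] = [9, 6]
r4 m[φ7→X2] = [1, 9]
r4 m[X13→φ0] = [2915892, 89100]
r4 m[X13→φ1] = [1457946, 193050]
r4 m[X13→φ2] = [358092, 52650]
r4 m[X13→φ3] = [39102, 8580]
r4 m[X13→φ4] = [2915892, 231660]
r4 m[X2→φ3] = [9, 54]
r4 m[X2→φ6] = [41480, 569700]
r4 m[X2→φ7] = [373320, 379800]
r4 m[X6→φ0] = [1, 1]
r4 m[X12→φ1] = [1, 1]
r4 m[X0→φ2] = [6, 5]
r4 m[X0→φ5] = [70226, 34554]
r5 m[φ0→X13] = [7, 13]
r5 m[φ0→X6] = [3539592, 18029952]
r5 m[φ1→X13] = [14, 6]
r5 m[φ1→X12] = [12242718, 9326826]
r5 m[φ2→X13] = [57, 22]
r5 m[φ2→X0] = [2611944, 1179576]
r5 m[φ3→X13] = [522, 135]
r5 m[φ3→X2] = [233628, 360498]
r5 m[φ4→X13] = [7, 5]
r5 m[φ5→X0] = [6, 5]
r5 m[φ6→X2] = [9, 6]
r5 m[φ7→X2] = [1, 9]
r5 m[X13→φ0] = [2915892, 89100]
r5 m[X13→φ1] = [1457946, 193050]
r5 m[X13→φ2] = [358092, 52650]
r5 m[X13→φ3] = [39102, 8580]
r5 m[X13→φ4] = [2915892, 231660]
r5 m[X2→φ3] = [9, 54]
r5 m[X2→φ6] = [41480, 569700]
r5 m[X2→φ7] = [373320, 379800]
r5 m[X6→φ0] = [1, 1]
r5 m[X12→φ1] = [1, 1]
r5 m[X0→φ2] = [6, 5]
r5 m[X0→φ5] = [70226, 34554]
r6 m[φ0→X13] = [7, 13]
r6 m[φ0→X6] = [3539592, 18029952]
r6 m[φ1→X13] = [14, 6]
r6 m[φ1→X12] = [12242718, 9326826]
r6 m[φ2→X13] = [57, 22]
r6 m[φ2→X0] = [2611944, 1179576]
r6 m[φ3→X13] = [522, 135]
r6 m[φ3→X2] = [233628, 360498]
r6 m[φ4→X13] = [7, 5]
r6 m[φ5→X0] = [6, 5]
r6 m[φ6→X2] = [9, 6]
r6 m[φ7→X2] = [1, 9]
r6 m[X13→φ0] = [2915892, 89100]
r6 m[X13→φ1] = [1457946, 193050]
r6 m[X13→φ2] = [358092, 52650]
r6 m[X13→φ3] = [39102, 8580]
r6 m[X13→φ4] = [2915892, 231660]
r6 m[X2→φ3] = [9, 54]
r6 m[X2→φ6] = [233628, 3244482]
r6 m[X2→φ7] = [2102652, 2162988]
r6 m[X6→φ0] = [1, 1]
r6 m[X12→φ1] = [1, 1]
r6 m[X0→φ2] = [6, 5]
r6 m[X0→φ5] = [2611944, 1179576]
r7 m[φ0→X13] = [7, 13]
r7 m[φ0→X6] = [3539592, 18029952]
r7 m[φ1→X13] = [14, 6]
r7 m[φ1→X12] = [12242718, 9326826]
r7 m[φ2→X13] = [57, 22]
r7 m[φ2→X0] = [2611944, 1179576]
r7 m[φ3→X13] = [522, 135]
r7 m[φ3→X2] = [233628, 360498]
r7 m[φ4→X13] = [7, 5]
r7 m[φ5→X0] = [6, 5]
r7 m[φ6→X2] = [9, 6]
r7 m[φ7→X2] = [1, 9]
r7 m[X13→φ0] = [2915892, 89100]
r7 m[X13→φ1] = [1457946, 193050]
r7 m[X13→φ2] = [358092, 52650]
r7 m[X13→φ3] = [39102, 8580]
r7 m[X13→φ4] = [2915892, 231660]
r7 m[X2→φ3] = [9, 54]
r7 m[X2→φ6] = [233628, 3244482]
r7 m[X2→φ7] = [2102652, 2162988]
r7 m[X6→φ0] = [1, 1]
r7 m[X12→φ1] = [1, 1]
r7 m[X0→φ2] = [6, 5]
r7 m[X0→φ5] = [2611944, 1179576]
fixed point reached at round 7
b[X13] = ⊗ incoming = [20411244, 1158300]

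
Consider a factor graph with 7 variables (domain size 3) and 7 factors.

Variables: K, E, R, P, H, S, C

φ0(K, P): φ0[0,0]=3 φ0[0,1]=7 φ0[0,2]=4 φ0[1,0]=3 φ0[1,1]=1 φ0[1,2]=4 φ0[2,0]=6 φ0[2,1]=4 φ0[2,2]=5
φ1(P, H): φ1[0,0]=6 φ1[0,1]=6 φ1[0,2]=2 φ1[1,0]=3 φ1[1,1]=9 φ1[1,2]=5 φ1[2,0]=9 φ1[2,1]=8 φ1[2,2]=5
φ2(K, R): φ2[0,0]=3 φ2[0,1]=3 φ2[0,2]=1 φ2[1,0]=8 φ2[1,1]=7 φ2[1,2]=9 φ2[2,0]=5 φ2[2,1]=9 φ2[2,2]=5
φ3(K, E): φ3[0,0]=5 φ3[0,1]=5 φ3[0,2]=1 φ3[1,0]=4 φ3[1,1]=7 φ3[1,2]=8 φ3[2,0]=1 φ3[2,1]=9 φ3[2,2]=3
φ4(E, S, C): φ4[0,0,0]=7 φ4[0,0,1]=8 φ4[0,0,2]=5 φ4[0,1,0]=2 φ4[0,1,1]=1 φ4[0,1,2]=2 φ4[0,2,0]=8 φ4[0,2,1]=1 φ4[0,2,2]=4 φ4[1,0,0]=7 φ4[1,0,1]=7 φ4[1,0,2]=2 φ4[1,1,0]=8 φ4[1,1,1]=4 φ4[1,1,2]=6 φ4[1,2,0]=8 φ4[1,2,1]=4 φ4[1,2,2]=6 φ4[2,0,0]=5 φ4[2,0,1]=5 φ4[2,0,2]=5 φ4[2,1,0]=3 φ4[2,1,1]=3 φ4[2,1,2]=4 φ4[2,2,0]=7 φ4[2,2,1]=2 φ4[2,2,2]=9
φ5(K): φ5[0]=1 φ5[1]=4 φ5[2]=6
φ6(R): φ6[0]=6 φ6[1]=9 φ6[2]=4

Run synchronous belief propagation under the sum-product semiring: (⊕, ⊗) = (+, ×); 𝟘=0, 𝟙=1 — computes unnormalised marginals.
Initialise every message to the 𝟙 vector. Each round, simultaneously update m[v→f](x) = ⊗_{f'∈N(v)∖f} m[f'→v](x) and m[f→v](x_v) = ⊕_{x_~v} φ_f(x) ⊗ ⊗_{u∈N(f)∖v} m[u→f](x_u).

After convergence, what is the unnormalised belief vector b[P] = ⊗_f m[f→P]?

init: all messages = 𝟙 over 3 values
r1 m[φ0→K] = [14, 8, 15]
r1 m[φ0→P] = [12, 12, 13]
r1 m[φ1→P] = [14, 17, 22]
r1 m[φ1→H] = [18, 23, 12]
r1 m[φ2→K] = [7, 24, 19]
r1 m[φ2→R] = [16, 19, 15]
r1 m[φ3→K] = [11, 19, 13]
r1 m[φ3→E] = [10, 21, 12]
r1 m[φ4→E] = [38, 52, 43]
r1 m[φ4→S] = [51, 33, 49]
r1 m[φ4→C] = [55, 35, 43]
r1 m[φ5→K] = [1, 4, 6]
r1 m[φ6→R] = [6, 9, 4]
r1 m[K→φ0] = [1, 1, 1]
r1 m[K→φ2] = [1, 1, 1]
r1 m[K→φ3] = [1, 1, 1]
r1 m[K→φ5] = [1, 1, 1]
r1 m[E→φ3] = [1, 1, 1]
r1 m[E→φ4] = [1, 1, 1]
r1 m[R→φ2] = [1, 1, 1]
r1 m[R→φ6] = [1, 1, 1]
r1 m[P→φ0] = [1, 1, 1]
r1 m[P→φ1] = [1, 1, 1]
r1 m[H→φ1] = [1, 1, 1]
r1 m[S→φ4] = [1, 1, 1]
r1 m[C→φ4] = [1, 1, 1]
r2 m[φ0→K] = [14, 8, 15]
r2 m[φ0→P] = [12, 12, 13]
r2 m[φ1→P] = [14, 17, 22]
r2 m[φ1→H] = [18, 23, 12]
r2 m[φ2→K] = [7, 24, 19]
r2 m[φ2→R] = [16, 19, 15]
r2 m[φ3→K] = [11, 19, 13]
r2 m[φ3→E] = [10, 21, 12]
r2 m[φ4→E] = [38, 52, 43]
r2 m[φ4→S] = [51, 33, 49]
r2 m[φ4→C] = [55, 35, 43]
r2 m[φ5→K] = [1, 4, 6]
r2 m[φ6→R] = [6, 9, 4]
r2 m[K→φ0] = [77, 1824, 1482]
r2 m[K→φ2] = [154, 608, 1170]
r2 m[K→φ3] = [98, 768, 1710]
r2 m[K→φ5] = [1078, 3648, 3705]
r2 m[E→φ3] = [38, 52, 43]
r2 m[E→φ4] = [10, 21, 12]
r2 m[R→φ2] = [6, 9, 4]
r2 m[R→φ6] = [16, 19, 15]
r2 m[P→φ0] = [14, 17, 22]
r2 m[P→φ1] = [12, 12, 13]
r2 m[H→φ1] = [1, 1, 1]
r2 m[S→φ4] = [1, 1, 1]
r2 m[C→φ4] = [1, 1, 1]
r3 m[φ0→K] = [249, 147, 262]
r3 m[φ0→P] = [14595, 8291, 15014]
r3 m[φ1→P] = [14, 17, 22]
r3 m[φ1→H] = [225, 284, 149]
r3 m[φ2→K] = [49, 147, 131]
r3 m[φ2→R] = [11176, 15248, 11476]
r3 m[φ3→K] = [493, 860, 635]
r3 m[φ3→E] = [5272, 21256, 11372]
r3 m[φ4→E] = [38, 52, 43]
r3 m[φ4→S] = [716, 548, 724]
r3 m[φ4→C] = [833, 535, 620]
r3 m[φ5→K] = [1, 4, 6]
r3 m[φ6→R] = [6, 9, 4]
r3 m[K→φ0] = [77, 1824, 1482]
r3 m[K→φ2] = [154, 608, 1170]
r3 m[K→φ3] = [98, 768, 1710]
r3 m[K→φ5] = [1078, 3648, 3705]
r3 m[E→φ3] = [38, 52, 43]
r3 m[E→φ4] = [10, 21, 12]
r3 m[R→φ2] = [6, 9, 4]
r3 m[R→φ6] = [16, 19, 15]
r3 m[P→φ0] = [14, 17, 22]
r3 m[P→φ1] = [12, 12, 13]
r3 m[H→φ1] = [1, 1, 1]
r3 m[S→φ4] = [1, 1, 1]
r3 m[C→φ4] = [1, 1, 1]
r4 m[φ0→K] = [249, 147, 262]
r4 m[φ0→P] = [14595, 8291, 15014]
r4 m[φ1→P] = [14, 17, 22]
r4 m[φ1→H] = [225, 284, 149]
r4 m[φ2→K] = [49, 147, 131]
r4 m[φ2→R] = [11176, 15248, 11476]
r4 m[φ3→K] = [493, 860, 635]
r4 m[φ3→E] = [5272, 21256, 11372]
r4 m[φ4→E] = [38, 52, 43]
r4 m[φ4→S] = [716, 548, 724]
r4 m[φ4→C] = [833, 535, 620]
r4 m[φ5→K] = [1, 4, 6]
r4 m[φ6→R] = [6, 9, 4]
r4 m[K→φ0] = [24157, 505680, 499110]
r4 m[K→φ2] = [122757, 505680, 998220]
r4 m[K→φ3] = [12201, 86436, 205932]
r4 m[K→φ5] = [6015093, 18583740, 21794470]
r4 m[E→φ3] = [38, 52, 43]
r4 m[E→φ4] = [5272, 21256, 11372]
r4 m[R→φ2] = [6, 9, 4]
r4 m[R→φ6] = [11176, 15248, 11476]
r4 m[P→φ0] = [14, 17, 22]
r4 m[P→φ1] = [14595, 8291, 15014]
r4 m[H→φ1] = [1, 1, 1]
r4 m[S→φ4] = [1, 1, 1]
r4 m[C→φ4] = [1, 1, 1]
r5 m[φ0→K] = [249, 147, 262]
r5 m[φ0→P] = [4584171, 2671219, 4614898]
r5 m[φ1→P] = [14, 17, 22]
r5 m[φ1→H] = [247569, 282301, 145715]
r5 m[φ2→K] = [49, 147, 131]
r5 m[φ2→R] = [9404811, 12892011, 9664977]
r5 m[φ3→K] = [493, 860, 635]
r5 m[φ3→E] = [612681, 2519445, 1321485]
r5 m[φ4→E] = [38, 52, 43]
r5 m[φ4→S] = [616116, 522688, 655840]
r5 m[φ4→C] = [749092, 485280, 560272]
r5 m[φ5→K] = [1, 4, 6]
r5 m[φ6→R] = [6, 9, 4]
r5 m[K→φ0] = [24157, 505680, 499110]
r5 m[K→φ2] = [122757, 505680, 998220]
r5 m[K→φ3] = [12201, 86436, 205932]
r5 m[K→φ5] = [6015093, 18583740, 21794470]
r5 m[E→φ3] = [38, 52, 43]
r5 m[E→φ4] = [5272, 21256, 11372]
r5 m[R→φ2] = [6, 9, 4]
r5 m[R→φ6] = [11176, 15248, 11476]
r5 m[P→φ0] = [14, 17, 22]
r5 m[P→φ1] = [14595, 8291, 15014]
r5 m[H→φ1] = [1, 1, 1]
r5 m[S→φ4] = [1, 1, 1]
r5 m[C→φ4] = [1, 1, 1]
r6 m[φ0→K] = [249, 147, 262]
r6 m[φ0→P] = [4584171, 2671219, 4614898]
r6 m[φ1→P] = [14, 17, 22]
r6 m[φ1→H] = [247569, 282301, 145715]
r6 m[φ2→K] = [49, 147, 131]
r6 m[φ2→R] = [9404811, 12892011, 9664977]
r6 m[φ3→K] = [493, 860, 635]
r6 m[φ3→E] = [612681, 2519445, 1321485]
r6 m[φ4→E] = [38, 52, 43]
r6 m[φ4→S] = [616116, 522688, 655840]
r6 m[φ4→C] = [749092, 485280, 560272]
r6 m[φ5→K] = [1, 4, 6]
r6 m[φ6→R] = [6, 9, 4]
r6 m[K→φ0] = [24157, 505680, 499110]
r6 m[K→φ2] = [122757, 505680, 998220]
r6 m[K→φ3] = [12201, 86436, 205932]
r6 m[K→φ5] = [6015093, 18583740, 21794470]
r6 m[E→φ3] = [38, 52, 43]
r6 m[E→φ4] = [612681, 2519445, 1321485]
r6 m[R→φ2] = [6, 9, 4]
r6 m[R→φ6] = [9404811, 12892011, 9664977]
r6 m[P→φ0] = [14, 17, 22]
r6 m[P→φ1] = [4584171, 2671219, 4614898]
r6 m[H→φ1] = [1, 1, 1]
r6 m[S→φ4] = [1, 1, 1]
r6 m[C→φ4] = [1, 1, 1]
r7 m[φ0→K] = [249, 147, 262]
r7 m[φ0→P] = [4584171, 2671219, 4614898]
r7 m[φ1→P] = [14, 17, 22]
r7 m[φ1→H] = [77052765, 88465181, 45598927]
r7 m[φ2→K] = [49, 147, 131]
r7 m[φ2→R] = [9404811, 12892011, 9664977]
r7 m[φ3→K] = [493, 860, 635]
r7 m[φ3→E] = [612681, 2519445, 1321485]
r7 m[φ4→E] = [38, 52, 43]
r7 m[φ4→S] = [72387015, 61628265, 77101593]
r7 m[φ4→C] = [88185087, 57133335, 65798451]
r7 m[φ5→K] = [1, 4, 6]
r7 m[φ6→R] = [6, 9, 4]
r7 m[K→φ0] = [24157, 505680, 499110]
r7 m[K→φ2] = [122757, 505680, 998220]
r7 m[K→φ3] = [12201, 86436, 205932]
r7 m[K→φ5] = [6015093, 18583740, 21794470]
r7 m[E→φ3] = [38, 52, 43]
r7 m[E→φ4] = [612681, 2519445, 1321485]
r7 m[R→φ2] = [6, 9, 4]
r7 m[R→φ6] = [9404811, 12892011, 9664977]
r7 m[P→φ0] = [14, 17, 22]
r7 m[P→φ1] = [4584171, 2671219, 4614898]
r7 m[H→φ1] = [1, 1, 1]
r7 m[S→φ4] = [1, 1, 1]
r7 m[C→φ4] = [1, 1, 1]
r8 m[φ0→K] = [249, 147, 262]
r8 m[φ0→P] = [4584171, 2671219, 4614898]
r8 m[φ1→P] = [14, 17, 22]
r8 m[φ1→H] = [77052765, 88465181, 45598927]
r8 m[φ2→K] = [49, 147, 131]
r8 m[φ2→R] = [9404811, 12892011, 9664977]
r8 m[φ3→K] = [493, 860, 635]
r8 m[φ3→E] = [612681, 2519445, 1321485]
r8 m[φ4→E] = [38, 52, 43]
r8 m[φ4→S] = [72387015, 61628265, 77101593]
r8 m[φ4→C] = [88185087, 57133335, 65798451]
r8 m[φ5→K] = [1, 4, 6]
r8 m[φ6→R] = [6, 9, 4]
r8 m[K→φ0] = [24157, 505680, 499110]
r8 m[K→φ2] = [122757, 505680, 998220]
r8 m[K→φ3] = [12201, 86436, 205932]
r8 m[K→φ5] = [6015093, 18583740, 21794470]
r8 m[E→φ3] = [38, 52, 43]
r8 m[E→φ4] = [612681, 2519445, 1321485]
r8 m[R→φ2] = [6, 9, 4]
r8 m[R→φ6] = [9404811, 12892011, 9664977]
r8 m[P→φ0] = [14, 17, 22]
r8 m[P→φ1] = [4584171, 2671219, 4614898]
r8 m[H→φ1] = [1, 1, 1]
r8 m[S→φ4] = [1, 1, 1]
r8 m[C→φ4] = [1, 1, 1]
fixed point reached at round 8
b[P] = ⊗ incoming = [64178394, 45410723, 101527756]

b[P] = [64178394, 45410723, 101527756]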